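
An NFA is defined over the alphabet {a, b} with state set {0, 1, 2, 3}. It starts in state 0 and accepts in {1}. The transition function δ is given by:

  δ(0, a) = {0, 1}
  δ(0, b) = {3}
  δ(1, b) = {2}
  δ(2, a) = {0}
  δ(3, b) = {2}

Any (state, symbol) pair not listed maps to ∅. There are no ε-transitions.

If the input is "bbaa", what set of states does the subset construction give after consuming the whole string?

{0, 1}

Start in {0}.
Read 'b': {0} → {3}.
Read 'b': {3} → {2}.
Read 'a': {2} → {0}.
Read 'a': {0} → {0, 1}.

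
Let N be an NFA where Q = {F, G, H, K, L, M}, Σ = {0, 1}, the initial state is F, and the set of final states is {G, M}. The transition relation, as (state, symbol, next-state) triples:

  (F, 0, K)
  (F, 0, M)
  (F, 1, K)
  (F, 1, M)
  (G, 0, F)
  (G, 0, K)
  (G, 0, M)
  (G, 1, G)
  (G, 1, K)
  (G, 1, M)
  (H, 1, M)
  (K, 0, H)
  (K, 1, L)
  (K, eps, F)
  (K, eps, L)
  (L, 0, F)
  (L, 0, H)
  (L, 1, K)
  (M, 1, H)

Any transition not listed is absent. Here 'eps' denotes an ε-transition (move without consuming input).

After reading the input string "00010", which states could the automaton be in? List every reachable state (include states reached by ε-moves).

{F, H, K, L, M}

Start in {F}.
Read '0': {F} → {F, K, L, M}.
Read '0': {F, K, L, M} → {F, H, K, L, M}.
Read '0': {F, H, K, L, M} → {F, H, K, L, M}.
Read '1': {F, H, K, L, M} → {F, H, K, L, M}.
Read '0': {F, H, K, L, M} → {F, H, K, L, M}.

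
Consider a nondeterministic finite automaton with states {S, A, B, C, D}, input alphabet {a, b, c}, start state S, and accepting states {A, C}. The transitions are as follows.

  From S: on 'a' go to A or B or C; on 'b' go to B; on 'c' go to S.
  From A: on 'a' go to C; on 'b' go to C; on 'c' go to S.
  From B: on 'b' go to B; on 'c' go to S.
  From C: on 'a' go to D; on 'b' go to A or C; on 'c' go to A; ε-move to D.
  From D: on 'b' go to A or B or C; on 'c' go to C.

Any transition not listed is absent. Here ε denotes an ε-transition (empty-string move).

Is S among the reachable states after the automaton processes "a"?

Start in {S}.
Read 'a': {S} → {A, B, C, D}.
State S is not in {A, B, C, D}.

No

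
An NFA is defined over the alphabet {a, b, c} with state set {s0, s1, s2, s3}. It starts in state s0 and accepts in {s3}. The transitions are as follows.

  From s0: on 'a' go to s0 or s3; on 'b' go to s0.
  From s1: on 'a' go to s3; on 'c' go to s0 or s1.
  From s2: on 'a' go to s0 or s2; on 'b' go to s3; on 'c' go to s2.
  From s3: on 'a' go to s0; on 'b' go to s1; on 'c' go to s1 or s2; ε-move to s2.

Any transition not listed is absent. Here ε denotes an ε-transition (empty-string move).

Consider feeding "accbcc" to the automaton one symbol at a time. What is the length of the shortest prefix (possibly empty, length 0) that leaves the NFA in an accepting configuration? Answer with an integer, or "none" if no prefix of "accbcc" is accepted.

Start in {s0}.
Read 'a': {s0} → {s0, s2, s3}.
None of the earlier sets intersect F, but {s0, s2, s3} does.

1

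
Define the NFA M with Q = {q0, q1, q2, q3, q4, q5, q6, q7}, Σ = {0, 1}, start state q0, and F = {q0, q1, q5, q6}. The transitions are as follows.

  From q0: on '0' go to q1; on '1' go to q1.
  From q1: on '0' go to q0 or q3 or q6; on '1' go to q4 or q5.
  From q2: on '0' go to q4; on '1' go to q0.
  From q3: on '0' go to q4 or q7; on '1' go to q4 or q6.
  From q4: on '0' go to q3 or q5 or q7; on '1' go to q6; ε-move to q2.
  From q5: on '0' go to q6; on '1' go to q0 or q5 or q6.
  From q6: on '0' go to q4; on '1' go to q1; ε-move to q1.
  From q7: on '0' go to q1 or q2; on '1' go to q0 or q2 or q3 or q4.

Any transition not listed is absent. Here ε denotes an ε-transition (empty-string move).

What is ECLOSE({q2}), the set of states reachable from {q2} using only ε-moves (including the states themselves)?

Begin with {q2}.
No ε-moves leave this set, so the closure equals the set itself.

{q2}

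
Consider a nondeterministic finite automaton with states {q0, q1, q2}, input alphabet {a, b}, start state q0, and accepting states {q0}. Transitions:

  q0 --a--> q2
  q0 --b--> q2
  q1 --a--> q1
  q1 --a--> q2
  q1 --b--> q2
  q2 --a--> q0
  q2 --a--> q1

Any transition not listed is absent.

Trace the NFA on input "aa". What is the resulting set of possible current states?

Start in {q0}.
Read 'a': q0→{q2}; now {q2}.
Read 'a': q2→{q0, q1}; now {q0, q1}.

{q0, q1}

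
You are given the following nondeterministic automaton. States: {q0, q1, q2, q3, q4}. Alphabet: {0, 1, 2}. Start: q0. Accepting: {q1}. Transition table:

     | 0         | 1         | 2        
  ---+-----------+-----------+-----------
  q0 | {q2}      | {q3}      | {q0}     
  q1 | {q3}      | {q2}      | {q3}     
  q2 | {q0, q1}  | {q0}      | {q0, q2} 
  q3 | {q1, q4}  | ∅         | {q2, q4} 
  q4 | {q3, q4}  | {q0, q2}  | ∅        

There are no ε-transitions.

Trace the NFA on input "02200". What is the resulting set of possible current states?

{q0, q1, q2, q3}

Start in {q0}.
Read '0': {q0} → {q2}.
Read '2': {q2} → {q0, q2}.
Read '2': {q0, q2} → {q0, q2}.
Read '0': {q0, q2} → {q0, q1, q2}.
Read '0': {q0, q1, q2} → {q0, q1, q2, q3}.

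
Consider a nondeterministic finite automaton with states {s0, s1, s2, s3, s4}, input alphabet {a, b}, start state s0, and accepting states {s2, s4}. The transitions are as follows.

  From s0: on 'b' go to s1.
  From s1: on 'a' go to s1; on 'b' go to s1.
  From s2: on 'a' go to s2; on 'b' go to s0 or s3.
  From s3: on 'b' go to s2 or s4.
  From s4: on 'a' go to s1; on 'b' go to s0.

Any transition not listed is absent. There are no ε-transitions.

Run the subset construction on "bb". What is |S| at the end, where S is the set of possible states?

1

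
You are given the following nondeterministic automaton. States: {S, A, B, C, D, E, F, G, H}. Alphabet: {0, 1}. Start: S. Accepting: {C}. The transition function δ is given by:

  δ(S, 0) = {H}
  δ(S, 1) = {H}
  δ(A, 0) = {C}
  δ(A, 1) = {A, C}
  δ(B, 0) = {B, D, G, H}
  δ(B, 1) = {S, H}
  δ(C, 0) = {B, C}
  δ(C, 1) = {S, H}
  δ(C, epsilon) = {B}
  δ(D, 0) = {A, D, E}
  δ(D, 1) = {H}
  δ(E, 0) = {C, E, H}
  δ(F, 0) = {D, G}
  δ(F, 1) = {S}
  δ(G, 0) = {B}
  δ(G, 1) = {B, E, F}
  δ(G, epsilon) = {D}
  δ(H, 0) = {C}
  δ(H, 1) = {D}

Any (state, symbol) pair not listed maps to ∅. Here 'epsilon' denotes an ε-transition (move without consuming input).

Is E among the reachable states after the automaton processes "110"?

Start in {S}.
Read '1': {S} → {H}.
Read '1': {H} → {D}.
Read '0': {D} → {A, D, E}.
State E is in {A, D, E}.

Yes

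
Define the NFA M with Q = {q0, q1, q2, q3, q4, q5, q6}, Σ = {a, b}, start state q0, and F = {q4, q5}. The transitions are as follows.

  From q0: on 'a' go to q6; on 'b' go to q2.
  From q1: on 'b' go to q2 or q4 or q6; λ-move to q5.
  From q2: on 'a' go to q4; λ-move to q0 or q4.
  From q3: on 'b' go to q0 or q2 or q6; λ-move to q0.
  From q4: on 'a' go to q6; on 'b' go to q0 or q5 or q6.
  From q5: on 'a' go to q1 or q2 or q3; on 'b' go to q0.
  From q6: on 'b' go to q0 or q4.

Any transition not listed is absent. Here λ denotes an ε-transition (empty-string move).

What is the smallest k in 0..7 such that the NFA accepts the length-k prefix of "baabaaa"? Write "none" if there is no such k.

Start in {q0}.
Read 'b': {q0} → {q0, q2, q4}.
None of the earlier sets intersect F, but {q0, q2, q4} does.

1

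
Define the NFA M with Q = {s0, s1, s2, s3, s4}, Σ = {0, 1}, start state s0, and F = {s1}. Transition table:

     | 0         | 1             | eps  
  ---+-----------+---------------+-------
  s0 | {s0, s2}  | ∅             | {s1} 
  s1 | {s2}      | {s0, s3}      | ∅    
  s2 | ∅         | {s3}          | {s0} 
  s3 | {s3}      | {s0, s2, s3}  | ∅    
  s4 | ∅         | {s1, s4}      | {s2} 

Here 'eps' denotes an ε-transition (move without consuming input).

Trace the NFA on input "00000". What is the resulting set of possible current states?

Start: ε-closure({s0}) = {s0, s1}.
Read '0': s0→{s0, s2}, s1→{s2}; union {s0, s2}; ε-closure = {s0, s1, s2}.
Read '0': s0→{s0, s2}, s1→{s2}, s2→∅; union {s0, s2}; ε-closure = {s0, s1, s2}.
Read '0': s0→{s0, s2}, s1→{s2}, s2→∅; union {s0, s2}; ε-closure = {s0, s1, s2}.
Read '0': s0→{s0, s2}, s1→{s2}, s2→∅; union {s0, s2}; ε-closure = {s0, s1, s2}.
Read '0': s0→{s0, s2}, s1→{s2}, s2→∅; union {s0, s2}; ε-closure = {s0, s1, s2}.

{s0, s1, s2}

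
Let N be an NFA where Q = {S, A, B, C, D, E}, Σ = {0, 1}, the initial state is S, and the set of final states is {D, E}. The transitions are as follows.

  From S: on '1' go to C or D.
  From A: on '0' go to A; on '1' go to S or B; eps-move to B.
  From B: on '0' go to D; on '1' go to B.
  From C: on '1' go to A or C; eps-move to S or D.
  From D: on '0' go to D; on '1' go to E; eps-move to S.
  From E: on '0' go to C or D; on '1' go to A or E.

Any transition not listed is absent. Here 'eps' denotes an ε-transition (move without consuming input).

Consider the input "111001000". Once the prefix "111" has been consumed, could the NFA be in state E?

Start in {S}.
Read '1': S→{C, D}; union {C, D}; ε-closure = {S, C, D}.
Read '1': S→{C, D}, C→{A, C}, D→{E}; union {A, C, D, E}; ε-closure = {S, A, B, C, D, E}.
Read '1': S→{C, D}, A→{S, B}, B→{B}, C→{A, C}, D→{E}, E→{A, E}; now {S, A, B, C, D, E}.
State E is in {S, A, B, C, D, E}.

Yes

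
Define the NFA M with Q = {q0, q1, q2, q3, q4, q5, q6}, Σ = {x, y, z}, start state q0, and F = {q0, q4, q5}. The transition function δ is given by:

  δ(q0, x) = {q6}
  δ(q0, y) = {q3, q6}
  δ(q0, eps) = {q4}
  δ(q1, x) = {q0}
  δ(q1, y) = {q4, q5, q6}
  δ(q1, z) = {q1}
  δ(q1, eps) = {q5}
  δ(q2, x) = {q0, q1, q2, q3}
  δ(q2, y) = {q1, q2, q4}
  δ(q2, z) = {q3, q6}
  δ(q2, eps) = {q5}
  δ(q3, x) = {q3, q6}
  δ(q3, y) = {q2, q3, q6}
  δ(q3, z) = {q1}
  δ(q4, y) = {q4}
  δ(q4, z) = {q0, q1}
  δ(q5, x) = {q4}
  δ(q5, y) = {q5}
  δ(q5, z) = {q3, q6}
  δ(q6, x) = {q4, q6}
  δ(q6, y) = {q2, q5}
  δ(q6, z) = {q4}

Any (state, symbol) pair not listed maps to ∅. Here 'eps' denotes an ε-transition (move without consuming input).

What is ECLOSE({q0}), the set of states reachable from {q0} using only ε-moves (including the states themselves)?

{q0, q4}

Begin with {q0}.
ε-move q0 → q4; add q4.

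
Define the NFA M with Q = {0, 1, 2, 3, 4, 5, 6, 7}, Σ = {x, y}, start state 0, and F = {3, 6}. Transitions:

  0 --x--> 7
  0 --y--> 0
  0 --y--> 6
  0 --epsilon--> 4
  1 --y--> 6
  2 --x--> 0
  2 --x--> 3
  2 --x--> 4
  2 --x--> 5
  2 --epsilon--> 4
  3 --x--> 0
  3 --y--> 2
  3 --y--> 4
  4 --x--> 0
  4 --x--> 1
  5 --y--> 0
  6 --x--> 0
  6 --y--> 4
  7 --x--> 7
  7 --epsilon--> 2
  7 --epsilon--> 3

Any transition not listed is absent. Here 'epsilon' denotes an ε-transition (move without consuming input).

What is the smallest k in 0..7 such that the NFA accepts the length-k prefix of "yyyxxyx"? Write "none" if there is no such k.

1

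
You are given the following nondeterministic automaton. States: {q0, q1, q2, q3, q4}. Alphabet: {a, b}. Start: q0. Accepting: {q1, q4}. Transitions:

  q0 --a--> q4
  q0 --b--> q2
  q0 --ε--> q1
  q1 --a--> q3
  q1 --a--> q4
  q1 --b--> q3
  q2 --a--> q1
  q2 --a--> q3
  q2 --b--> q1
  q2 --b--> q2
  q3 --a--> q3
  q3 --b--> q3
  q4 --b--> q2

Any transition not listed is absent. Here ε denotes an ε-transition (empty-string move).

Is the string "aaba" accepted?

Start: ε-closure({q0}) = {q0, q1}.
Read 'a': {q0, q1} → {q3, q4}.
Read 'a': {q3, q4} → {q3}.
Read 'b': {q3} → {q3}.
Read 'a': {q3} → {q3}.
The final set {q3} contains no accepting state.

No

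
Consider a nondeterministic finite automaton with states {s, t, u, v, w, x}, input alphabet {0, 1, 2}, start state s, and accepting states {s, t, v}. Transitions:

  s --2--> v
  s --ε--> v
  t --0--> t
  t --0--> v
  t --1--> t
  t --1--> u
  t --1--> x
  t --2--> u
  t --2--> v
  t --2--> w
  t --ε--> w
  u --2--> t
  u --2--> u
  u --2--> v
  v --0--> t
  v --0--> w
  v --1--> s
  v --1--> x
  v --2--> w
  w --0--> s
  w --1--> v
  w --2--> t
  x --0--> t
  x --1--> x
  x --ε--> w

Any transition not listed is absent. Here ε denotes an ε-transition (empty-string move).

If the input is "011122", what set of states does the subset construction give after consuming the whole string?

{t, u, v, w}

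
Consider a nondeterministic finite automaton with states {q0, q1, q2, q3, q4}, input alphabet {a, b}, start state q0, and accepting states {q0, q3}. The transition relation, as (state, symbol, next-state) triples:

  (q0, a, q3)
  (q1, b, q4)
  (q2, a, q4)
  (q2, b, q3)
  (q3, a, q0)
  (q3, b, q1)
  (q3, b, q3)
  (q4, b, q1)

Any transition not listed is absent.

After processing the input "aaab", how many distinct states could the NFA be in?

2

Start in {q0}.
Read 'a': q0→{q3}; now {q3}.
Read 'a': q3→{q0}; now {q0}.
Read 'a': q0→{q3}; now {q3}.
Read 'b': q3→{q1, q3}; now {q1, q3}.
That set has 2 states.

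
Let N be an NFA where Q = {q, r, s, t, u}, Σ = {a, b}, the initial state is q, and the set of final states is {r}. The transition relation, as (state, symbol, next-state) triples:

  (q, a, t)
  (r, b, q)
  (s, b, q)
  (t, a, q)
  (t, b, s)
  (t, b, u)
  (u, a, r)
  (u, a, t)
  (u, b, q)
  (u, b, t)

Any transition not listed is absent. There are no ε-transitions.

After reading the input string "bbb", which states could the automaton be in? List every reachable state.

Start in {q}.
Read 'b': {q} → ∅.
The set is empty and remains empty for the remaining 2 symbols.

∅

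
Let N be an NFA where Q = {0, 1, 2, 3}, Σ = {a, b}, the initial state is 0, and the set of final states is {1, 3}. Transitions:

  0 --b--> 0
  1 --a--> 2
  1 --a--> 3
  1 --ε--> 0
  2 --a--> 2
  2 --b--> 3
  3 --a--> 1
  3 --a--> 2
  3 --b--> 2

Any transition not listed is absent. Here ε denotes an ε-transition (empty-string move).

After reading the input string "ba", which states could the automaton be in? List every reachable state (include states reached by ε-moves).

∅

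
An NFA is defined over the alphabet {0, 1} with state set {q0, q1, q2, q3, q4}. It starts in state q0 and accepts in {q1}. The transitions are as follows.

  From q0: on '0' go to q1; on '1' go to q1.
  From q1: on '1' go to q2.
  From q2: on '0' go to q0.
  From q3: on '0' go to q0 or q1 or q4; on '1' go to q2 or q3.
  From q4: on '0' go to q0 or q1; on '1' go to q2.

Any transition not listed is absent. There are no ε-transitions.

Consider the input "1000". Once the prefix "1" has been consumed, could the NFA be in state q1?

Yes

Start in {q0}.
Read '1': q0→{q1}; now {q1}.
State q1 is in {q1}.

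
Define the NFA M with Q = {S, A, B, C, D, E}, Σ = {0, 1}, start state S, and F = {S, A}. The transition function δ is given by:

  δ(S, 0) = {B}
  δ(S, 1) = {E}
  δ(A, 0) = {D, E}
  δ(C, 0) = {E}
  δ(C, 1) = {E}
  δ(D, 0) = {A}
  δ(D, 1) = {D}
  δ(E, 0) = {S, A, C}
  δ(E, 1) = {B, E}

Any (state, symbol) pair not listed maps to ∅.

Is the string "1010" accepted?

Yes

Start in {S}.
Read '1': {S} → {E}.
Read '0': {E} → {S, A, C}.
Read '1': {S, A, C} → {E}.
Read '0': {E} → {S, A, C}.
The final set {S, A, C} contains the accepting states S, A.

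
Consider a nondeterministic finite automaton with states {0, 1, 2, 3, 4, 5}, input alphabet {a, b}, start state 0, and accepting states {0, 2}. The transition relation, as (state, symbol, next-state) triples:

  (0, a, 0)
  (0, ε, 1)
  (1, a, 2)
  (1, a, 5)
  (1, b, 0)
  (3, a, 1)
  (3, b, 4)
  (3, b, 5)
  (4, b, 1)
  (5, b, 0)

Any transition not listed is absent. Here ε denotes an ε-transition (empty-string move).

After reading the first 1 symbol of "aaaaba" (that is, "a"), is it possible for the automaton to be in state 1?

Yes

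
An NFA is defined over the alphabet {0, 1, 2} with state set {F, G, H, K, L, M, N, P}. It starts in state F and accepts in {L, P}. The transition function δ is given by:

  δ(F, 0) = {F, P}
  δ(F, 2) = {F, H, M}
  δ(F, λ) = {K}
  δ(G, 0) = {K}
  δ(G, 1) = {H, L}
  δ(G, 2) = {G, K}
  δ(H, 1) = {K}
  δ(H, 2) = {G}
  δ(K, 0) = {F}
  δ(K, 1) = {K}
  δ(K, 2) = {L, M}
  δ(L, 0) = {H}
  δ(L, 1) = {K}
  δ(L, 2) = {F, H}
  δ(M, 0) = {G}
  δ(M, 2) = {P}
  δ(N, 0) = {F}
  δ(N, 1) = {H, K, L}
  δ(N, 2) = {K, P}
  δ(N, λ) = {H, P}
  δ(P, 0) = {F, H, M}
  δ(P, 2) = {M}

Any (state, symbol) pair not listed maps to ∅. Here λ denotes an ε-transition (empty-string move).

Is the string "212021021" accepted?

Yes

Start: ε-closure({F}) = {F, K}.
Read '2': {F, K} → {F, H, K, L, M}.
Read '1': {F, H, K, L, M} → {K}.
Read '2': {K} → {L, M}.
Read '0': {L, M} → {G, H}.
Read '2': {G, H} → {G, K}.
Read '1': {G, K} → {H, K, L}.
Read '0': {H, K, L} → {F, H, K}.
Read '2': {F, H, K} → {F, G, H, K, L, M}.
Read '1': {F, G, H, K, L, M} → {H, K, L}.
The final set {H, K, L} contains the accepting state L.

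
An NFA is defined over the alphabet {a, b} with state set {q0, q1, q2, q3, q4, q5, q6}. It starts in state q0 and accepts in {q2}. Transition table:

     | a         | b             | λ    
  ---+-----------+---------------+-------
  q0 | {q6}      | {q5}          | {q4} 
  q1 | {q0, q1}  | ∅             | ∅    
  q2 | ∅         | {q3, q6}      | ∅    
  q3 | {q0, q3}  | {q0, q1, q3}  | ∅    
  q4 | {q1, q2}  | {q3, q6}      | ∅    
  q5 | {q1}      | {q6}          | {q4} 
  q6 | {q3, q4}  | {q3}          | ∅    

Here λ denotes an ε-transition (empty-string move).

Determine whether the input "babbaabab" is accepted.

Start: ε-closure({q0}) = {q0, q4}.
Read 'b': q0→{q5}, q4→{q3, q6}; union {q3, q5, q6}; ε-closure = {q3, q4, q5, q6}.
Read 'a': q3→{q0, q3}, q4→{q1, q2}, q5→{q1}, q6→{q3, q4}; now {q0, q1, q2, q3, q4}.
Read 'b': q0→{q5}, q1→∅, q2→{q3, q6}, q3→{q0, q1, q3}, q4→{q3, q6}; union {q0, q1, q3, q5, q6}; ε-closure = {q0, q1, q3, q4, q5, q6}.
Read 'b': q0→{q5}, q1→∅, q3→{q0, q1, q3}, q4→{q3, q6}, q5→{q6}, q6→{q3}; union {q0, q1, q3, q5, q6}; ε-closure = {q0, q1, q3, q4, q5, q6}.
Read 'a': q0→{q6}, q1→{q0, q1}, q3→{q0, q3}, q4→{q1, q2}, q5→{q1}, q6→{q3, q4}; now {q0, q1, q2, q3, q4, q6}.
Read 'a': q0→{q6}, q1→{q0, q1}, q2→∅, q3→{q0, q3}, q4→{q1, q2}, q6→{q3, q4}; now {q0, q1, q2, q3, q4, q6}.
Read 'b': q0→{q5}, q1→∅, q2→{q3, q6}, q3→{q0, q1, q3}, q4→{q3, q6}, q6→{q3}; union {q0, q1, q3, q5, q6}; ε-closure = {q0, q1, q3, q4, q5, q6}.
Read 'a': q0→{q6}, q1→{q0, q1}, q3→{q0, q3}, q4→{q1, q2}, q5→{q1}, q6→{q3, q4}; now {q0, q1, q2, q3, q4, q6}.
Read 'b': q0→{q5}, q1→∅, q2→{q3, q6}, q3→{q0, q1, q3}, q4→{q3, q6}, q6→{q3}; union {q0, q1, q3, q5, q6}; ε-closure = {q0, q1, q3, q4, q5, q6}.
The final set {q0, q1, q3, q4, q5, q6} contains no accepting state.

No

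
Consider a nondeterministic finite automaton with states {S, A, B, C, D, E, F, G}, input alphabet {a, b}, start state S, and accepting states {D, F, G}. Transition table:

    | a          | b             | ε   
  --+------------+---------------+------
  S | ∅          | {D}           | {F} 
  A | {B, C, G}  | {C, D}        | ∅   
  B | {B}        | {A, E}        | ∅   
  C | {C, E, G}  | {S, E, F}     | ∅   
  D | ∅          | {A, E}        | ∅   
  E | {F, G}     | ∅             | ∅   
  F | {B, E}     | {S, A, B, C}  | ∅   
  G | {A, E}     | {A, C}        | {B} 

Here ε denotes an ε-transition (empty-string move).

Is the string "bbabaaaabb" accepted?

Yes

Start: ε-closure({S}) = {S, F}.
Read 'b': S→{D}, F→{S, A, B, C}; union {S, A, B, C, D}; ε-closure = {S, A, B, C, D, F}.
Read 'b': S→{D}, A→{C, D}, B→{A, E}, C→{S, E, F}, D→{A, E}, F→{S, A, B, C}; now {S, A, B, C, D, E, F}.
Read 'a': S→∅, A→{B, C, G}, B→{B}, C→{C, E, G}, D→∅, E→{F, G}, F→{B, E}; now {B, C, E, F, G}.
Read 'b': B→{A, E}, C→{S, E, F}, E→∅, F→{S, A, B, C}, G→{A, C}; now {S, A, B, C, E, F}.
Read 'a': S→∅, A→{B, C, G}, B→{B}, C→{C, E, G}, E→{F, G}, F→{B, E}; now {B, C, E, F, G}.
Read 'a': B→{B}, C→{C, E, G}, E→{F, G}, F→{B, E}, G→{A, E}; now {A, B, C, E, F, G}.
Read 'a': A→{B, C, G}, B→{B}, C→{C, E, G}, E→{F, G}, F→{B, E}, G→{A, E}; now {A, B, C, E, F, G}.
Read 'a': A→{B, C, G}, B→{B}, C→{C, E, G}, E→{F, G}, F→{B, E}, G→{A, E}; now {A, B, C, E, F, G}.
Read 'b': A→{C, D}, B→{A, E}, C→{S, E, F}, E→∅, F→{S, A, B, C}, G→{A, C}; now {S, A, B, C, D, E, F}.
Read 'b': S→{D}, A→{C, D}, B→{A, E}, C→{S, E, F}, D→{A, E}, E→∅, F→{S, A, B, C}; now {S, A, B, C, D, E, F}.
The final set {S, A, B, C, D, E, F} contains the accepting states D, F.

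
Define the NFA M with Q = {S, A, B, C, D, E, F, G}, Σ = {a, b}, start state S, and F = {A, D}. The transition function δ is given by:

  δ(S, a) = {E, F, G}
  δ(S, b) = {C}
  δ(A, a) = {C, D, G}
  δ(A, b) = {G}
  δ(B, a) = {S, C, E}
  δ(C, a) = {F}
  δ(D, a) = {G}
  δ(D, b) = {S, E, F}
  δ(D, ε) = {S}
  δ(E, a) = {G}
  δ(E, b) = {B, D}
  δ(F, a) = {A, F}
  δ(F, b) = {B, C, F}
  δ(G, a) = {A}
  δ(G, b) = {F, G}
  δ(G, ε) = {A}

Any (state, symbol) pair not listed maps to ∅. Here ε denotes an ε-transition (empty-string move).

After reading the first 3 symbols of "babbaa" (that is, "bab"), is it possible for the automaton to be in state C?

Start in {S}.
Read 'b': {S} → {C}.
Read 'a': {C} → {F}.
Read 'b': {F} → {B, C, F}.
State C is in {B, C, F}.

Yes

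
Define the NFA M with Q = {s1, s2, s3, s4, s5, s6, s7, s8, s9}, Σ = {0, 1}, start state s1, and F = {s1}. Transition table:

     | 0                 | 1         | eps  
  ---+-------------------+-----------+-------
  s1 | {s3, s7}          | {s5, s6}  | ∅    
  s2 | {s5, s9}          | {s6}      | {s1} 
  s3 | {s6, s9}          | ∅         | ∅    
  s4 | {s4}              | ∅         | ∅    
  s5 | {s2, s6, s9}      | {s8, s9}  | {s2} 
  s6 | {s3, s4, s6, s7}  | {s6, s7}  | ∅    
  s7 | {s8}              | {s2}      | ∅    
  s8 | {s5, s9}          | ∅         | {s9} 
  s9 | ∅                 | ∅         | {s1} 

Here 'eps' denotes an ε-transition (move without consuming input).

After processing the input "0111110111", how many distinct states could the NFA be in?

Start in {s1}.
Read '0': s1→{s3, s7}; now {s3, s7}.
Read '1': s3→∅, s7→{s2}; union {s2}; ε-closure = {s1, s2}.
Read '1': s1→{s5, s6}, s2→{s6}; union {s5, s6}; ε-closure = {s1, s2, s5, s6}.
Read '1': s1→{s5, s6}, s2→{s6}, s5→{s8, s9}, s6→{s6, s7}; union {s5, s6, s7, s8, s9}; ε-closure = {s1, s2, s5, s6, s7, s8, s9}.
Read '1': s1→{s5, s6}, s2→{s6}, s5→{s8, s9}, s6→{s6, s7}, s7→{s2}, s8→∅, s9→∅; union {s2, s5, s6, s7, s8, s9}; ε-closure = {s1, s2, s5, s6, s7, s8, s9}.
Read '1': s1→{s5, s6}, s2→{s6}, s5→{s8, s9}, s6→{s6, s7}, s7→{s2}, s8→∅, s9→∅; union {s2, s5, s6, s7, s8, s9}; ε-closure = {s1, s2, s5, s6, s7, s8, s9}.
Read '0': s1→{s3, s7}, s2→{s5, s9}, s5→{s2, s6, s9}, s6→{s3, s4, s6, s7}, s7→{s8}, s8→{s5, s9}, s9→∅; union {s2, s3, s4, s5, s6, s7, s8, s9}; ε-closure = {s1, s2, s3, s4, s5, s6, s7, s8, s9}.
Read '1': s1→{s5, s6}, s2→{s6}, s3→∅, s4→∅, s5→{s8, s9}, s6→{s6, s7}, s7→{s2}, s8→∅, s9→∅; union {s2, s5, s6, s7, s8, s9}; ε-closure = {s1, s2, s5, s6, s7, s8, s9}.
Read '1': s1→{s5, s6}, s2→{s6}, s5→{s8, s9}, s6→{s6, s7}, s7→{s2}, s8→∅, s9→∅; union {s2, s5, s6, s7, s8, s9}; ε-closure = {s1, s2, s5, s6, s7, s8, s9}.
Read '1': s1→{s5, s6}, s2→{s6}, s5→{s8, s9}, s6→{s6, s7}, s7→{s2}, s8→∅, s9→∅; union {s2, s5, s6, s7, s8, s9}; ε-closure = {s1, s2, s5, s6, s7, s8, s9}.
That set has 7 states.

7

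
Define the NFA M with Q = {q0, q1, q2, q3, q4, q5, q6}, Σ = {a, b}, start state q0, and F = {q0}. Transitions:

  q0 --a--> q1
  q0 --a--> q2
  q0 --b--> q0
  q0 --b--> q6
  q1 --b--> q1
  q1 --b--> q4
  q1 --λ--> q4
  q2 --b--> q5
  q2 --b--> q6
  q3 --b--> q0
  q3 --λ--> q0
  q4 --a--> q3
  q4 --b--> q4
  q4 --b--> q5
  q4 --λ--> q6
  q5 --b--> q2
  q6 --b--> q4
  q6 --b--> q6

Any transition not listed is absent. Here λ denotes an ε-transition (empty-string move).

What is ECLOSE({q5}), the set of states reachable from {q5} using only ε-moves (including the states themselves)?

{q5}

Begin with {q5}.
No ε-moves leave this set, so the closure equals the set itself.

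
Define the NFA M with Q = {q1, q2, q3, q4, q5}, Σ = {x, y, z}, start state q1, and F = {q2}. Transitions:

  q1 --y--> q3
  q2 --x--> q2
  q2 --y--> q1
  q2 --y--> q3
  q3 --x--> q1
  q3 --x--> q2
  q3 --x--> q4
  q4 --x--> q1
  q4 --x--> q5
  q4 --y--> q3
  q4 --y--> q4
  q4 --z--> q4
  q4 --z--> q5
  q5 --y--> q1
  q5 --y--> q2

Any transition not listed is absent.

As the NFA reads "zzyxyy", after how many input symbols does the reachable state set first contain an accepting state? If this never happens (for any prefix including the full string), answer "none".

Start in {q1}.
Read 'z': q1→∅; now ∅.
The set is empty and remains empty for the remaining 5 symbols.
No reachable set along the way intersects F.

none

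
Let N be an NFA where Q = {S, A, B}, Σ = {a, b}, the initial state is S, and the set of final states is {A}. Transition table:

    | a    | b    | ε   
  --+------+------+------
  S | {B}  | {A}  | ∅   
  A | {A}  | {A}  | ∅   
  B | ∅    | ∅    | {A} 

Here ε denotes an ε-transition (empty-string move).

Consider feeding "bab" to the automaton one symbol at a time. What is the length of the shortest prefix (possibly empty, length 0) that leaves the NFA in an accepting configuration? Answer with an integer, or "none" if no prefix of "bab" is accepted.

Start in {S}.
Read 'b': S→{A}; now {A}.
None of the earlier sets intersect F, but {A} does.

1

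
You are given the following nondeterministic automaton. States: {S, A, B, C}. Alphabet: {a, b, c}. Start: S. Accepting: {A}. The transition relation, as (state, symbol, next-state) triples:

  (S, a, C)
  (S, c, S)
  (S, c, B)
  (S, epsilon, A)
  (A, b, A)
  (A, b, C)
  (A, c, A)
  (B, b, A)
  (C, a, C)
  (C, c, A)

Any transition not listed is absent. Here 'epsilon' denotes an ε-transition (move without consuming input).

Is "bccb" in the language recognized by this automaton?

Yes

Start: ε-closure({S}) = {S, A}.
Read 'b': {S, A} → {A, C}.
Read 'c': {A, C} → {A}.
Read 'c': {A} → {A}.
Read 'b': {A} → {A, C}.
The final set {A, C} contains the accepting state A.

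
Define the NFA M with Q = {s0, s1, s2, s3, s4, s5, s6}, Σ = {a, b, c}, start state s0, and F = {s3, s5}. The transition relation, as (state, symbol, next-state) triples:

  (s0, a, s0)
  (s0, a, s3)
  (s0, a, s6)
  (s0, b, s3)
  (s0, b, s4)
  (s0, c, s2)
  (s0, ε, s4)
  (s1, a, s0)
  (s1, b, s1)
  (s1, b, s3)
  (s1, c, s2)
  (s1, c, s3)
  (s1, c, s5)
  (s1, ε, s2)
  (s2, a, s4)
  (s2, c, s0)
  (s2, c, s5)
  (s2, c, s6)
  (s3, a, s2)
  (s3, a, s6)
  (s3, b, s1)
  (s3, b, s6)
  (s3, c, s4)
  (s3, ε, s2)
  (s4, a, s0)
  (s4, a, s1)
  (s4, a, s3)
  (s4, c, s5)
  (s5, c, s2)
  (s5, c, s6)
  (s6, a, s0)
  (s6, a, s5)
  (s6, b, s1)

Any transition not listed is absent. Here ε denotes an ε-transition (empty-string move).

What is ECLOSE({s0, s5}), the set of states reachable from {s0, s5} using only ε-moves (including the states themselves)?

{s0, s4, s5}

Begin with {s0, s5}.
ε-move s0 → s4; add s4.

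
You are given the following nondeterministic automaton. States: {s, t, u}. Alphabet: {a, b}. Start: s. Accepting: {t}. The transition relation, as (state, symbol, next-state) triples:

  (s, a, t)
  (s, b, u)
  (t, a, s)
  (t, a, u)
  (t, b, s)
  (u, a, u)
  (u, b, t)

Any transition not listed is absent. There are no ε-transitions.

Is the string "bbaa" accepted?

Start in {s}.
Read 'b': s→{u}; now {u}.
Read 'b': u→{t}; now {t}.
Read 'a': t→{s, u}; now {s, u}.
Read 'a': s→{t}, u→{u}; now {t, u}.
The final set {t, u} contains the accepting state t.

Yes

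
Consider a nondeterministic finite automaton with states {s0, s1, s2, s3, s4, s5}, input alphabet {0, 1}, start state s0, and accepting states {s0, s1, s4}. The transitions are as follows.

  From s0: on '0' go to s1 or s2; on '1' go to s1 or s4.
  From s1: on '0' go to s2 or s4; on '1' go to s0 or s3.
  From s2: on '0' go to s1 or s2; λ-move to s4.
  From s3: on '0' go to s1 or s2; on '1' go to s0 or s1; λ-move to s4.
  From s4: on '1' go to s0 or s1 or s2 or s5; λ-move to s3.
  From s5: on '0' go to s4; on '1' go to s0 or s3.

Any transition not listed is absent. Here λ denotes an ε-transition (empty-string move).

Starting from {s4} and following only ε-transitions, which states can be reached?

Begin with {s4}.
ε-move s4 → s3; add s3.

{s3, s4}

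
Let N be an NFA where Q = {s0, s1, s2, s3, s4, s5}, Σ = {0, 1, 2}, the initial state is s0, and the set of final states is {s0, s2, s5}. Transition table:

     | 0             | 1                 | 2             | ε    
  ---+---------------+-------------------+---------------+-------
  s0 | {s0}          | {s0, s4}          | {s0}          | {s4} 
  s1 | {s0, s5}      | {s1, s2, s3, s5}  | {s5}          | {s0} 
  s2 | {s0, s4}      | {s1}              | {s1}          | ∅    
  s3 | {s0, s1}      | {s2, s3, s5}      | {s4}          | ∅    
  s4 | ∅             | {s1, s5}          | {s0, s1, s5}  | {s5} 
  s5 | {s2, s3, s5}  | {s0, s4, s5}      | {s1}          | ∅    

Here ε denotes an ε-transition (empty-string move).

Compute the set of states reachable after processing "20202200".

Start: ε-closure({s0}) = {s0, s4, s5}.
Read '2': s0→{s0}, s4→{s0, s1, s5}, s5→{s1}; union {s0, s1, s5}; ε-closure = {s0, s1, s4, s5}.
Read '0': s0→{s0}, s1→{s0, s5}, s4→∅, s5→{s2, s3, s5}; union {s0, s2, s3, s5}; ε-closure = {s0, s2, s3, s4, s5}.
Read '2': s0→{s0}, s2→{s1}, s3→{s4}, s4→{s0, s1, s5}, s5→{s1}; now {s0, s1, s4, s5}.
Read '0': s0→{s0}, s1→{s0, s5}, s4→∅, s5→{s2, s3, s5}; union {s0, s2, s3, s5}; ε-closure = {s0, s2, s3, s4, s5}.
Read '2': s0→{s0}, s2→{s1}, s3→{s4}, s4→{s0, s1, s5}, s5→{s1}; now {s0, s1, s4, s5}.
Read '2': s0→{s0}, s1→{s5}, s4→{s0, s1, s5}, s5→{s1}; union {s0, s1, s5}; ε-closure = {s0, s1, s4, s5}.
Read '0': s0→{s0}, s1→{s0, s5}, s4→∅, s5→{s2, s3, s5}; union {s0, s2, s3, s5}; ε-closure = {s0, s2, s3, s4, s5}.
Read '0': s0→{s0}, s2→{s0, s4}, s3→{s0, s1}, s4→∅, s5→{s2, s3, s5}; now {s0, s1, s2, s3, s4, s5}.

{s0, s1, s2, s3, s4, s5}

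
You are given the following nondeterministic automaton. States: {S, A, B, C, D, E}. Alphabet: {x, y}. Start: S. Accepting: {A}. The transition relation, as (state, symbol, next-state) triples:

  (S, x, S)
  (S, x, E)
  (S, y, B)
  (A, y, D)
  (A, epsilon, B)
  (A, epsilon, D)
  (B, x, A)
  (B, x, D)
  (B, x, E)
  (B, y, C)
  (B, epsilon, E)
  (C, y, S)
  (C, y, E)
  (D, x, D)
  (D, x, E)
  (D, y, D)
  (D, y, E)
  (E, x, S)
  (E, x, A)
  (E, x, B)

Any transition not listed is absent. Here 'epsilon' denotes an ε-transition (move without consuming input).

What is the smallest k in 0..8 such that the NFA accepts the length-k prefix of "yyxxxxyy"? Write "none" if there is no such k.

none

Start in {S}.
Read 'y': S→{B}; union {B}; ε-closure = {B, E}.
Read 'y': B→{C}, E→∅; now {C}.
Read 'x': C→∅; now ∅.
The set is empty and remains empty for the remaining 5 symbols.
No reachable set along the way intersects F.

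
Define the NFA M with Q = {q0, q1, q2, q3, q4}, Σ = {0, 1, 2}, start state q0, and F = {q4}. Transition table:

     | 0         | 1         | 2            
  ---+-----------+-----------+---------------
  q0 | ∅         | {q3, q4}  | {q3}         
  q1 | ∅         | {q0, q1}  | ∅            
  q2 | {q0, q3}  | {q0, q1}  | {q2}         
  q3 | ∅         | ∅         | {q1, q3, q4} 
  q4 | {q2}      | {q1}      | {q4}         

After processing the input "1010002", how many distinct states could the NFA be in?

0

Start in {q0}.
Read '1': {q0} → {q3, q4}.
Read '0': {q3, q4} → {q2}.
Read '1': {q2} → {q0, q1}.
Read '0': {q0, q1} → ∅.
The set is empty and remains empty for the remaining 3 symbols.
That set has 0 states.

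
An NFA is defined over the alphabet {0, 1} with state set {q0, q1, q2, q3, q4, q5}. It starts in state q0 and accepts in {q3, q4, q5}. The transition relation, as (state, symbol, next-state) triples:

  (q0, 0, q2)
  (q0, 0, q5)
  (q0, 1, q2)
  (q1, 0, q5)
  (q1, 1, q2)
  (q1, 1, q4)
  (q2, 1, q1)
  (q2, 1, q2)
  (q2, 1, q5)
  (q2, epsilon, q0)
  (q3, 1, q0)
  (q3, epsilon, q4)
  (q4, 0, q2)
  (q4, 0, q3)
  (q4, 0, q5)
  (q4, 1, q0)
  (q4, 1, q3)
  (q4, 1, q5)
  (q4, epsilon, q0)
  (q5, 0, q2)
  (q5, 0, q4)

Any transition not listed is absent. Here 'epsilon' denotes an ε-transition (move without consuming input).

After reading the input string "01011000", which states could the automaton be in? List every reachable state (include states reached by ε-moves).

{q0, q2, q3, q4, q5}

Start in {q0}.
Read '0': {q0} → {q0, q2, q5}.
Read '1': {q0, q2, q5} → {q0, q1, q2, q5}.
Read '0': {q0, q1, q2, q5} → {q0, q2, q4, q5}.
Read '1': {q0, q2, q4, q5} → {q0, q1, q2, q3, q4, q5}.
Read '1': {q0, q1, q2, q3, q4, q5} → {q0, q1, q2, q3, q4, q5}.
Read '0': {q0, q1, q2, q3, q4, q5} → {q0, q2, q3, q4, q5}.
Read '0': {q0, q2, q3, q4, q5} → {q0, q2, q3, q4, q5}.
Read '0': {q0, q2, q3, q4, q5} → {q0, q2, q3, q4, q5}.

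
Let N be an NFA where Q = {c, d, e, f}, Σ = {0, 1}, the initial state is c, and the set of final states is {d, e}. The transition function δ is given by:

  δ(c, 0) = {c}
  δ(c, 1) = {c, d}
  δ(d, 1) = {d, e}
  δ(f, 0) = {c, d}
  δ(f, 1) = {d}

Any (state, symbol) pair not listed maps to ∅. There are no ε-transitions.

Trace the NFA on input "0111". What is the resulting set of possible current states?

Start in {c}.
Read '0': {c} → {c}.
Read '1': {c} → {c, d}.
Read '1': {c, d} → {c, d, e}.
Read '1': {c, d, e} → {c, d, e}.

{c, d, e}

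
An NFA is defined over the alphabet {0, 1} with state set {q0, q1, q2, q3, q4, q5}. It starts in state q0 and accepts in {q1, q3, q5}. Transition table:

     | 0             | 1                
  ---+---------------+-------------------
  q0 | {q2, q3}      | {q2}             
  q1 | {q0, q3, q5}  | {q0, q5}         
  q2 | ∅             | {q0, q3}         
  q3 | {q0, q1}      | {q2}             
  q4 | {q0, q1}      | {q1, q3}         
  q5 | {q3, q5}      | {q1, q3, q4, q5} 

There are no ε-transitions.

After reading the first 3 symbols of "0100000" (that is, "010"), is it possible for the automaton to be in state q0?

Start in {q0}.
Read '0': q0→{q2, q3}; now {q2, q3}.
Read '1': q2→{q0, q3}, q3→{q2}; now {q0, q2, q3}.
Read '0': q0→{q2, q3}, q2→∅, q3→{q0, q1}; now {q0, q1, q2, q3}.
State q0 is in {q0, q1, q2, q3}.

Yes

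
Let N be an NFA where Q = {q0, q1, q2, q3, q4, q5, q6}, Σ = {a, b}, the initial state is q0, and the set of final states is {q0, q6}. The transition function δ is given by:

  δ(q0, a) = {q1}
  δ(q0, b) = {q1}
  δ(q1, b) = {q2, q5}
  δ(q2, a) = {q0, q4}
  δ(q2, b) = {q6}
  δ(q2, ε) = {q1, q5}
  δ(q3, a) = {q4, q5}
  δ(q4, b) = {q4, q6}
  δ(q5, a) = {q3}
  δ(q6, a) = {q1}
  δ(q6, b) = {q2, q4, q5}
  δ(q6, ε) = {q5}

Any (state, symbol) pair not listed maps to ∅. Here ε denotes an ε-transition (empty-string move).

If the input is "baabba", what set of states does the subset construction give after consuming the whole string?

Start in {q0}.
Read 'b': q0→{q1}; now {q1}.
Read 'a': q1→∅; now ∅.
The set is empty and remains empty for the remaining 4 symbols.

∅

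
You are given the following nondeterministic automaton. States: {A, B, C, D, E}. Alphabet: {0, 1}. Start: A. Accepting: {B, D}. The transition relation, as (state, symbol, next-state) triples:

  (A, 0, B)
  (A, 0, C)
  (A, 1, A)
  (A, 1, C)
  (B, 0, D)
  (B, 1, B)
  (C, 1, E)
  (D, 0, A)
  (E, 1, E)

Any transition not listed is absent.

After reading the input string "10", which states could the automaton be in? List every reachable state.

{B, C}

Start in {A}.
Read '1': A→{A, C}; now {A, C}.
Read '0': A→{B, C}, C→∅; now {B, C}.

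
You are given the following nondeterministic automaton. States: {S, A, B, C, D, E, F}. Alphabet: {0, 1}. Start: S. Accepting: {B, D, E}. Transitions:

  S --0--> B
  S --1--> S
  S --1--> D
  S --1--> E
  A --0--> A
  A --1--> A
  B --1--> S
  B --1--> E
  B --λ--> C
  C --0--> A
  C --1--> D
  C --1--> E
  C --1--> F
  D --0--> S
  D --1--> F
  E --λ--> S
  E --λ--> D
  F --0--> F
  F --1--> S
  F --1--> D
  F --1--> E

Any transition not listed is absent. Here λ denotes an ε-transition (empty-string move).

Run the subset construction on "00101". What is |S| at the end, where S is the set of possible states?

1

Start in {S}.
Read '0': {S} → {B, C}.
Read '0': {B, C} → {A}.
Read '1': {A} → {A}.
Read '0': {A} → {A}.
Read '1': {A} → {A}.
That set has 1 state.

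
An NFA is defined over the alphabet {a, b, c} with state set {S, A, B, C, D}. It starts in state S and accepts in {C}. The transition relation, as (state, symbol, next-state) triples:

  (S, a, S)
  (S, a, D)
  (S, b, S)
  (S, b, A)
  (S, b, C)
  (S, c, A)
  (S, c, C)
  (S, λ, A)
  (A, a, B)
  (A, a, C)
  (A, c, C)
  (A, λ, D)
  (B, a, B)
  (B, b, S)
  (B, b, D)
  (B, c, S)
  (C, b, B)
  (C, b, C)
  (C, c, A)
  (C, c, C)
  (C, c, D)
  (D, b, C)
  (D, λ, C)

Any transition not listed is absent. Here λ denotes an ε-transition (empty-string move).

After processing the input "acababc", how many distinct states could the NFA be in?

Start: ε-closure({S}) = {S, A, C, D}.
Read 'a': S→{S, D}, A→{B, C}, C→∅, D→∅; union {S, B, C, D}; ε-closure = {S, A, B, C, D}.
Read 'c': S→{A, C}, A→{C}, B→{S}, C→{A, C, D}, D→∅; now {S, A, C, D}.
Read 'a': S→{S, D}, A→{B, C}, C→∅, D→∅; union {S, B, C, D}; ε-closure = {S, A, B, C, D}.
Read 'b': S→{S, A, C}, A→∅, B→{S, D}, C→{B, C}, D→{C}; now {S, A, B, C, D}.
Read 'a': S→{S, D}, A→{B, C}, B→{B}, C→∅, D→∅; union {S, B, C, D}; ε-closure = {S, A, B, C, D}.
Read 'b': S→{S, A, C}, A→∅, B→{S, D}, C→{B, C}, D→{C}; now {S, A, B, C, D}.
Read 'c': S→{A, C}, A→{C}, B→{S}, C→{A, C, D}, D→∅; now {S, A, C, D}.
That set has 4 states.

4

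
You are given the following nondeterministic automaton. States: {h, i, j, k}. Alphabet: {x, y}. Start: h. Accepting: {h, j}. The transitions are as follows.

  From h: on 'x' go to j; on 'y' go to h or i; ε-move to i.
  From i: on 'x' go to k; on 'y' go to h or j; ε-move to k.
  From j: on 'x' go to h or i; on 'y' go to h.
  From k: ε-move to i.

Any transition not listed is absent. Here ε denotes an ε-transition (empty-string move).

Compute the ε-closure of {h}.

{h, i, k}

Begin with {h}.
ε-move h → i; add i.
ε-move i → k; add k.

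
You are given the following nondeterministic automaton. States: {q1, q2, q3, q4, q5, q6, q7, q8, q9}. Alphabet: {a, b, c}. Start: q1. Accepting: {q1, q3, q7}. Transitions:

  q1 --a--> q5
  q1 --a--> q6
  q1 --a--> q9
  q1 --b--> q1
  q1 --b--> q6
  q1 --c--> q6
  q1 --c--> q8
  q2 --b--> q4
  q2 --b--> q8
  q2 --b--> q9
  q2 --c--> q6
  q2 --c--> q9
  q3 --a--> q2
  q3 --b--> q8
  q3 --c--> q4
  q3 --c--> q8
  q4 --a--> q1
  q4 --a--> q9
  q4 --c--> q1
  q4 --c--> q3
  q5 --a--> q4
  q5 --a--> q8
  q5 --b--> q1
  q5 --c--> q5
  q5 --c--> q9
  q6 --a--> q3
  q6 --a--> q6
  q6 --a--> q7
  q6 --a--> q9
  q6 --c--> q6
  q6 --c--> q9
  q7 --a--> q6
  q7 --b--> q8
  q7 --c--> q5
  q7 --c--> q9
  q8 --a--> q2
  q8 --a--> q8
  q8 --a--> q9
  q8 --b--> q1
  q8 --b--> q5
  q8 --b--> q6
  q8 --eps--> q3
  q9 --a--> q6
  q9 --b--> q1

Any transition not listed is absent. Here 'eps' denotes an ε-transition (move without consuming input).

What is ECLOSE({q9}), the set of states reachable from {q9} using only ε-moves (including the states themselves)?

{q9}

Begin with {q9}.
No ε-moves leave this set, so the closure equals the set itself.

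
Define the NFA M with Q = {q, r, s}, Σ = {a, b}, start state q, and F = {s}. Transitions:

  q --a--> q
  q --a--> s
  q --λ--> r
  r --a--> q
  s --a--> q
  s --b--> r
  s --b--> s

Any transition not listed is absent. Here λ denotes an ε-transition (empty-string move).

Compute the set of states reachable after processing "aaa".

{q, r, s}

Start: ε-closure({q}) = {q, r}.
Read 'a': q→{q, s}, r→{q}; union {q, s}; ε-closure = {q, r, s}.
Read 'a': q→{q, s}, r→{q}, s→{q}; union {q, s}; ε-closure = {q, r, s}.
Read 'a': q→{q, s}, r→{q}, s→{q}; union {q, s}; ε-closure = {q, r, s}.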